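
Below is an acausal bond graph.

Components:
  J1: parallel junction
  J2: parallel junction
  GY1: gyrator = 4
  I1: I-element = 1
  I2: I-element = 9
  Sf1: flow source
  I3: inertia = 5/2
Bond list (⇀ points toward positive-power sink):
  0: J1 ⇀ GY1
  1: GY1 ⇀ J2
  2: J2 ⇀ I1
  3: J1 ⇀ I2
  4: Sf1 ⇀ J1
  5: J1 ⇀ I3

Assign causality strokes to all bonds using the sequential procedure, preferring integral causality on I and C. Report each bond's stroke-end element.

β0 stroke→J1
β1 stroke→J2
β2 stroke→I1
β3 stroke→I2
β4 stroke→Sf1
β5 stroke→I3

bond 4 →Sf1  (Sf1 fixes flow; stroke at Sf1)
bond 2 →I1  (I1 integral (f out))
bond 1 →J2  (J2 needs exactly one e-in)
bond 0 →J1  (GY1: gyrator matches bond 1)
bond 3 →I2  (0-jn J1 has e-setter on 0)
bond 5 →I3  (J1 effort already set via bond 0)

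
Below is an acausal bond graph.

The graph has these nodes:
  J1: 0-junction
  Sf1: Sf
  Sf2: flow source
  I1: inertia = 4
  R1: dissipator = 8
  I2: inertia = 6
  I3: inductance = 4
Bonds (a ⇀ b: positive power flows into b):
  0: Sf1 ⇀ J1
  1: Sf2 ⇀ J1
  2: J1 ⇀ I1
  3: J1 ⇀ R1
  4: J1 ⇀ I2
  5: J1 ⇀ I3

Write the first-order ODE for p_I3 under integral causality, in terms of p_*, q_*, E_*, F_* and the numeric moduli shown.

dp_I3/dt = 8*F_Sf1 + 8*F_Sf2 - 2*p_I1 - 4*p_I2/3 - 2*p_I3

#0 |Sf1  (Sf1 fixes flow; stroke at Sf1)
#1 |Sf2  (source Sf2 imposes f)
#2 |I1  (I1 outputs flow p/I1)
#4 |I2  (prefer integral on I2)
#5 |I3  (I3 integral (f out))
#3 |J1  (only one effort-in slot at J1)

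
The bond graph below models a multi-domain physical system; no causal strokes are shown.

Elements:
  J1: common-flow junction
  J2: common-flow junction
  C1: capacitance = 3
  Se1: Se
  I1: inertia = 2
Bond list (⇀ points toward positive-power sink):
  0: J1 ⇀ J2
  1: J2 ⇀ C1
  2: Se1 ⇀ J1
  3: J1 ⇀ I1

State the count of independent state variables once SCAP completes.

2  (C1, I1 all integral)

#2 →J1  (Se1 (Se) sets effort on bond)
#1 →J2  (C1: C, integral causality)
#0 →J1  (closing 1-jn rule on J2)
#3 →I1  (J1: last free bond brings flow in)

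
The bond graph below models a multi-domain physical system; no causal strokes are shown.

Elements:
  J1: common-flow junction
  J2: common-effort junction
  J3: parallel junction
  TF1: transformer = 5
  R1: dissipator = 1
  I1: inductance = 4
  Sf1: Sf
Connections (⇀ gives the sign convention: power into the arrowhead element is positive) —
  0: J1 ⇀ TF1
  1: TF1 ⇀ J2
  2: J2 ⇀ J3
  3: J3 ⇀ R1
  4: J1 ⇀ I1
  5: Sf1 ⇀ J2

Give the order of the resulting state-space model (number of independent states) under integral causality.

b5 stroke at Sf1  (Sf1 (Sf) sets flow on bond)
b4 stroke at I1  (I1: I, integral causality)
b0 stroke at J1  (J1: bond 4 brought flow, rest push out)
b1 stroke at TF1  (through TF1, causality passes straight; one stroke at TF1)
b2 stroke at J2  (closing 0-jn rule on J2)
b3 stroke at J3  (J3: last free bond brings effort in)

1  (I1 all integral)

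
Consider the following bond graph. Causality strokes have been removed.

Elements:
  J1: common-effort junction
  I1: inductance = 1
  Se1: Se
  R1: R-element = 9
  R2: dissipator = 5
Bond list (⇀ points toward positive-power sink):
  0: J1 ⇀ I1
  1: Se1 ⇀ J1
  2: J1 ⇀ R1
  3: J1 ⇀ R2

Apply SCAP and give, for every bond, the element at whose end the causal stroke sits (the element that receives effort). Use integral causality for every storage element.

bond 0 stroke at I1
bond 1 stroke at J1
bond 2 stroke at R1
bond 3 stroke at R2

bond 1 stroke→J1  (Se1 (Se) sets effort on bond)
bond 0 stroke→I1  (0-jn J1 has e-setter on 1)
bond 2 stroke→R1  (J1 effort already set via bond 1)
bond 3 stroke→R2  (J1 effort already set via bond 1)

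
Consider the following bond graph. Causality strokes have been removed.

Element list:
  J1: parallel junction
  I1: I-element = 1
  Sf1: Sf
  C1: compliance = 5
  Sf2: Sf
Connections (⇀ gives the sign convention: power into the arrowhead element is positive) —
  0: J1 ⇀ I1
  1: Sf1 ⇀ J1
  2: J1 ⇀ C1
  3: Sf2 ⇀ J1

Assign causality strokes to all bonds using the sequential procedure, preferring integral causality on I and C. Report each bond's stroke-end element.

bond 1 |Sf1  (Sf1 fixes flow; stroke at Sf1)
bond 3 |Sf2  (Sf2 fixes flow; stroke at Sf2)
bond 0 |I1  (prefer integral on I1)
bond 2 |J1  (only one effort-in slot at J1)

b0 stroke at I1
b1 stroke at Sf1
b2 stroke at J1
b3 stroke at Sf2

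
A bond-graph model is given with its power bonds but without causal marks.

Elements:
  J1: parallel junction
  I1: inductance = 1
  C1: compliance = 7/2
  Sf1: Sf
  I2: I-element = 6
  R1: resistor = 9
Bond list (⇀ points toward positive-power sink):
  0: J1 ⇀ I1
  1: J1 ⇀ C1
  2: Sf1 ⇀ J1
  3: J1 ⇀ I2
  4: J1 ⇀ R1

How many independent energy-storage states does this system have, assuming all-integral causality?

3  (C1, I1, I2 all integral)

b2 |Sf1  (Sf1: flow source, stroke at near end)
b0 |I1  (I1 outputs flow p/I1)
b1 |J1  (C1 integral (e out))
b3 |I2  (0-jn J1 has e-setter on 1)
b4 |R1  (common-e at J1 fixed by 1)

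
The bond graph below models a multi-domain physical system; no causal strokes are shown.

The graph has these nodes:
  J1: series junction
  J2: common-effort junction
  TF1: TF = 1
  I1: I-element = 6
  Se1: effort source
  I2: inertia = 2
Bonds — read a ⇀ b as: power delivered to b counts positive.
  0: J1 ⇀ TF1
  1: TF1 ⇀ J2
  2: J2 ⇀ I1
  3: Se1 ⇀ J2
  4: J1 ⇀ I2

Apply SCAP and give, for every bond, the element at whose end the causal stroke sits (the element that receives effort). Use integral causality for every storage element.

β3 →J2  (Se1: effort source, stroke at far end)
β1 →TF1  (J2 effort already set via bond 3)
β2 →I1  (0-jn J2 has e-setter on 3)
β0 →J1  (TF1: transformer flips bond 1)
β4 →I2  (only one flow-in slot at J1)

bond 0 stroke at J1
bond 1 stroke at TF1
bond 2 stroke at I1
bond 3 stroke at J2
bond 4 stroke at I2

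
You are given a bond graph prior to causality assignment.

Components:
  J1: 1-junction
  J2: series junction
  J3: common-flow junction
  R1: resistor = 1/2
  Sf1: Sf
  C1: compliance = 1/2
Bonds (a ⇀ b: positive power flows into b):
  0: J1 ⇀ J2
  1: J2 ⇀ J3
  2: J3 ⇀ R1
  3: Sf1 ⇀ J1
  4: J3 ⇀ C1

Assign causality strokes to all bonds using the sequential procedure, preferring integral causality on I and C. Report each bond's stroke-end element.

b0 stroke→J1
b1 stroke→J2
b2 stroke→J3
b3 stroke→Sf1
b4 stroke→J3

#3 stroke→Sf1  (Sf1: flow source, stroke at near end)
#0 stroke→J1  (common-f at J1 fixed by 3)
#1 stroke→J2  (J2 flow already set via bond 0)
#2 stroke→J3  (J3: bond 1 brought flow, rest push out)
#4 stroke→J3  (1-jn J3 has f-setter on 1)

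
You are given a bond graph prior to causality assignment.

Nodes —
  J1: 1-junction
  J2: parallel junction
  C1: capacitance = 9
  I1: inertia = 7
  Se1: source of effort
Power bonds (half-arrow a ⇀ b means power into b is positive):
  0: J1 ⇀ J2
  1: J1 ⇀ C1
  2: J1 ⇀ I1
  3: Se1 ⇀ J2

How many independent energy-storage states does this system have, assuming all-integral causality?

β3 |J2  (source Se1 imposes e)
β0 |J1  (J2 effort already set via bond 3)
β1 |J1  (C1 integral (e out))
β2 |I1  (J1 needs exactly one f-in)

2  (C1, I1 all integral)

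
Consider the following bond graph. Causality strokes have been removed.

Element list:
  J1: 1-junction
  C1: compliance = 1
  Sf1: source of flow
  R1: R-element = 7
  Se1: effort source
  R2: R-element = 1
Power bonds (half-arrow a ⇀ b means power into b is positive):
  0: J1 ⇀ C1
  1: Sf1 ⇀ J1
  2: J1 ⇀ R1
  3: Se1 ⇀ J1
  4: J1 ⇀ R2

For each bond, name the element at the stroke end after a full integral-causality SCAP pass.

β1 stroke→Sf1  (Sf1 fixes flow; stroke at Sf1)
β3 stroke→J1  (Se1: effort source, stroke at far end)
β0 stroke→J1  (J1: bond 1 brought flow, rest push out)
β2 stroke→J1  (1-jn J1 has f-setter on 1)
β4 stroke→J1  (1-jn J1 has f-setter on 1)

β0 stroke→J1
β1 stroke→Sf1
β2 stroke→J1
β3 stroke→J1
β4 stroke→J1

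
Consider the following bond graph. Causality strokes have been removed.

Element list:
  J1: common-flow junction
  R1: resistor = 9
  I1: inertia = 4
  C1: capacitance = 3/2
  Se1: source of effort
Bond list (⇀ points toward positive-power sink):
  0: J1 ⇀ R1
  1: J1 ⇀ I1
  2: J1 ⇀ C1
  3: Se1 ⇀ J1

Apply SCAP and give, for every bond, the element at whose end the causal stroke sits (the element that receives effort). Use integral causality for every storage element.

bond 3 →J1  (Se1: effort source, stroke at far end)
bond 1 →I1  (I1 outputs flow p/I1)
bond 0 →J1  (common-f at J1 fixed by 1)
bond 2 →J1  (J1: bond 1 brought flow, rest push out)

#0 stroke at J1
#1 stroke at I1
#2 stroke at J1
#3 stroke at J1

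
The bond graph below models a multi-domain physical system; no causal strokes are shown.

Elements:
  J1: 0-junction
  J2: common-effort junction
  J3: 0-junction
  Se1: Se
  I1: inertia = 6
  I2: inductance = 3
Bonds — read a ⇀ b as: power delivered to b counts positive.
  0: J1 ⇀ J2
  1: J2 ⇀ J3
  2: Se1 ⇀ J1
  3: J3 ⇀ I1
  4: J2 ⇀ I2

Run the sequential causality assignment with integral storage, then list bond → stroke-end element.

b2 stroke→J1  (Se1: effort source, stroke at far end)
b0 stroke→J2  (J1: bond 2 brought effort, rest push out)
b1 stroke→J3  (common-e at J2 fixed by 0)
b4 stroke→I2  (common-e at J2 fixed by 0)
b3 stroke→I1  (J3: bond 1 brought effort, rest push out)

#0 →J2
#1 →J3
#2 →J1
#3 →I1
#4 →I2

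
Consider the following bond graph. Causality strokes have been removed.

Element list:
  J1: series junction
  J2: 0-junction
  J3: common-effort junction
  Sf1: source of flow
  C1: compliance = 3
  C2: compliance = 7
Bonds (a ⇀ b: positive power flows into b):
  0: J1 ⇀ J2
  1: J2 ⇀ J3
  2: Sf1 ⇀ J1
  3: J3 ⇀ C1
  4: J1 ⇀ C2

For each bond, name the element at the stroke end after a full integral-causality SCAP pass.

b2 →Sf1  (Sf1 (Sf) sets flow on bond)
b0 →J1  (1-jn J1 has f-setter on 2)
b4 →J1  (1-jn J1 has f-setter on 2)
b1 →J2  (J2: last free bond brings effort in)
b3 →J3  (J3 needs exactly one e-in)

β0 stroke→J1
β1 stroke→J2
β2 stroke→Sf1
β3 stroke→J3
β4 stroke→J1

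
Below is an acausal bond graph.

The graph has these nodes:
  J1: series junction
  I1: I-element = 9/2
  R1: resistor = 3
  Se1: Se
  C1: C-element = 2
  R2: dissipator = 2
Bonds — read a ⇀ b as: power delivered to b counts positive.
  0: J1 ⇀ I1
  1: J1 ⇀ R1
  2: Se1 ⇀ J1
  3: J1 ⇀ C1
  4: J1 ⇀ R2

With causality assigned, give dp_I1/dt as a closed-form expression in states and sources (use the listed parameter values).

dp_I1/dt = E_Se1 - 10*p_I1/9 - q_C1/2

bond 2 |J1  (source Se1 imposes e)
bond 0 |I1  (I1: I, integral causality)
bond 1 |J1  (1-jn J1 has f-setter on 0)
bond 3 |J1  (J1 flow already set via bond 0)
bond 4 |J1  (1-jn J1 has f-setter on 0)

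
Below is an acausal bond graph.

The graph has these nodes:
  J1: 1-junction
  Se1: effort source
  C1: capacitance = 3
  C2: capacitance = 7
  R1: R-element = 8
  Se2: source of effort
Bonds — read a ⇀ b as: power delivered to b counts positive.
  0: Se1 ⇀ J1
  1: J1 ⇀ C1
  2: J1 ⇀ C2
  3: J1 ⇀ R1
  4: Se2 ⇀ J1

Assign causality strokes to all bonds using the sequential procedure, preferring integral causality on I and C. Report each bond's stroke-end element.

bond 0 →J1  (source Se1 imposes e)
bond 4 →J1  (Se2 fixes effort; stroke away)
bond 1 →J1  (C1 outputs effort q/C1)
bond 2 →J1  (C2 integral (e out))
bond 3 →R1  (J1: last free bond brings flow in)

b0 →J1
b1 →J1
b2 →J1
b3 →R1
b4 →J1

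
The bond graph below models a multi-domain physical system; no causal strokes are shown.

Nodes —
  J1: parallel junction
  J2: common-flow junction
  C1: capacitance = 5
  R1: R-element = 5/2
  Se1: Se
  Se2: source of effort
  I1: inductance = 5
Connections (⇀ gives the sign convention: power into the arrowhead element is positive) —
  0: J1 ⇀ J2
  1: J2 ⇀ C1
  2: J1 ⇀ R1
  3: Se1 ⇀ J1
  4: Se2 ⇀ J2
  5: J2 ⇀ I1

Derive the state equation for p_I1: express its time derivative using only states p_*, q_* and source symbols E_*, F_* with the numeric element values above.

dp_I1/dt = E_Se1 + E_Se2 - q_C1/5

bond 3 stroke→J1  (Se1 (Se) sets effort on bond)
bond 4 stroke→J2  (Se2 fixes effort; stroke away)
bond 0 stroke→J2  (0-jn J1 has e-setter on 3)
bond 2 stroke→R1  (J1 effort already set via bond 3)
bond 1 stroke→J2  (C1 integral (e out))
bond 5 stroke→I1  (closing 1-jn rule on J2)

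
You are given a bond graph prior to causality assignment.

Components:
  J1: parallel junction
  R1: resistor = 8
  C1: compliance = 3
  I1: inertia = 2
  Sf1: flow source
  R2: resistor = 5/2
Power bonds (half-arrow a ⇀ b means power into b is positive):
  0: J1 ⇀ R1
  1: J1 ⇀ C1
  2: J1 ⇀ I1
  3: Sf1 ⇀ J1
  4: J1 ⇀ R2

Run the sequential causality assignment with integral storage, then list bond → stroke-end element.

β3 stroke at Sf1  (Sf1: flow source, stroke at near end)
β1 stroke at J1  (C1 outputs effort q/C1)
β0 stroke at R1  (J1 effort already set via bond 1)
β2 stroke at I1  (0-jn J1 has e-setter on 1)
β4 stroke at R2  (0-jn J1 has e-setter on 1)

bond 0 →R1
bond 1 →J1
bond 2 →I1
bond 3 →Sf1
bond 4 →R2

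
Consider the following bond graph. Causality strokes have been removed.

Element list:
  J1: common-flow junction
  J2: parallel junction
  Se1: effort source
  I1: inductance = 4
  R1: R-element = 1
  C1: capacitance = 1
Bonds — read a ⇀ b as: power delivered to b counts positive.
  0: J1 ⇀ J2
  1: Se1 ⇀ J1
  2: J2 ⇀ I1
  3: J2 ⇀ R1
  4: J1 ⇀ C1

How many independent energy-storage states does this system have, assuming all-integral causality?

2  (C1, I1 all integral)

b1 |J1  (Se1: effort source, stroke at far end)
b2 |I1  (prefer integral on I1)
b4 |J1  (prefer integral on C1)
b0 |J2  (only one flow-in slot at J1)
b3 |R1  (J2 effort already set via bond 0)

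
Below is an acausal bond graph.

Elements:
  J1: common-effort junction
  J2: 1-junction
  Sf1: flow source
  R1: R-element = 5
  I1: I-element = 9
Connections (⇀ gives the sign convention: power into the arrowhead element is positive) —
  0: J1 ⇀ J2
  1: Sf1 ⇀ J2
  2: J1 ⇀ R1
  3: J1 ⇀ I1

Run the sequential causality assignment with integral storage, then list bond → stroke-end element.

#1 stroke at Sf1  (Sf1 fixes flow; stroke at Sf1)
#0 stroke at J2  (J2: bond 1 brought flow, rest push out)
#3 stroke at I1  (I1 outputs flow p/I1)
#2 stroke at J1  (only one effort-in slot at J1)

β0 |J2
β1 |Sf1
β2 |J1
β3 |I1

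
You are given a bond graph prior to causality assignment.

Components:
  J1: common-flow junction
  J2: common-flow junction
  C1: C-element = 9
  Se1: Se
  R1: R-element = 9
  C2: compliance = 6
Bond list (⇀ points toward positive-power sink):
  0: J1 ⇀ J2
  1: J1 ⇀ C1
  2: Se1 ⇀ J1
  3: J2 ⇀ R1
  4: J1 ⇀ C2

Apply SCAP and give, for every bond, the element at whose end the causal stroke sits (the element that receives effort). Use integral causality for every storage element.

β0 stroke at J2
β1 stroke at J1
β2 stroke at J1
β3 stroke at R1
β4 stroke at J1

bond 2 →J1  (Se1 (Se) sets effort on bond)
bond 1 →J1  (C1 integral (e out))
bond 4 →J1  (C2: C, integral causality)
bond 0 →J2  (J1: last free bond brings flow in)
bond 3 →R1  (closing 1-jn rule on J2)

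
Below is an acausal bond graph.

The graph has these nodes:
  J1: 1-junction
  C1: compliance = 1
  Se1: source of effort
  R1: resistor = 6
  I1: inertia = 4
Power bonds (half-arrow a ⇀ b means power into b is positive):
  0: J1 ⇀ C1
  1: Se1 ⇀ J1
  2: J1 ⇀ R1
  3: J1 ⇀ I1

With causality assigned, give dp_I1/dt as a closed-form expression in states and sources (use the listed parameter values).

dp_I1/dt = E_Se1 - 3*p_I1/2 - q_C1

β1 |J1  (Se1 (Se) sets effort on bond)
β0 |J1  (C1: C, integral causality)
β3 |I1  (I1 integral (f out))
β2 |J1  (1-jn J1 has f-setter on 3)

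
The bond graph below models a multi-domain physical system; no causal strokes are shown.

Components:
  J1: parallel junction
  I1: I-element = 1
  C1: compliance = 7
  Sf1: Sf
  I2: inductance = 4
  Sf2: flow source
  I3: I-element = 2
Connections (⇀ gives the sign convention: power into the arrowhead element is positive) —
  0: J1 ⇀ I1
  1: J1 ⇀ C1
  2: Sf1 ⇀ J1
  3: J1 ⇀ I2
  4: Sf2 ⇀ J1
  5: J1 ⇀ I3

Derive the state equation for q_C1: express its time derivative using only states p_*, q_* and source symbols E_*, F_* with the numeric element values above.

bond 2 stroke→Sf1  (Sf1: flow source, stroke at near end)
bond 4 stroke→Sf2  (Sf2 fixes flow; stroke at Sf2)
bond 0 stroke→I1  (prefer integral on I1)
bond 1 stroke→J1  (prefer integral on C1)
bond 3 stroke→I2  (0-jn J1 has e-setter on 1)
bond 5 stroke→I3  (0-jn J1 has e-setter on 1)

dq_C1/dt = F_Sf1 + F_Sf2 - p_I1 - p_I2/4 - p_I3/2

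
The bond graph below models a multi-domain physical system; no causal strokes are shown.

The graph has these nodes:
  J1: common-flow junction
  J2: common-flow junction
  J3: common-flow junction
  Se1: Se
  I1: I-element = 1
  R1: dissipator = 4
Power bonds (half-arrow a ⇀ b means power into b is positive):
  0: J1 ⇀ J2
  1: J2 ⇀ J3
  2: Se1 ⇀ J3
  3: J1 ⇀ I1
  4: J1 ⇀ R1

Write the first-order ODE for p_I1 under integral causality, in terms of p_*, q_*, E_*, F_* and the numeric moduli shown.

b2 stroke→J3  (Se1 (Se) sets effort on bond)
b1 stroke→J2  (only one flow-in slot at J3)
b0 stroke→J1  (J2: last free bond brings flow in)
b3 stroke→I1  (I1 outputs flow p/I1)
b4 stroke→J1  (J1 flow already set via bond 3)

dp_I1/dt = E_Se1 - 4*p_I1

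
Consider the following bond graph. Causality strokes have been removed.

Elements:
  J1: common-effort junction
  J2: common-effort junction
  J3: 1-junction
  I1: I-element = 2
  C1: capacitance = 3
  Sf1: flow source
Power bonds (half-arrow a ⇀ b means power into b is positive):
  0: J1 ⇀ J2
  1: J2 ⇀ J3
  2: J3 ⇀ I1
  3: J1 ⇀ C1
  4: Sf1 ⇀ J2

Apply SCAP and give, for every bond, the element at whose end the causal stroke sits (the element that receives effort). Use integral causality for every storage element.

bond 0 stroke at J2
bond 1 stroke at J3
bond 2 stroke at I1
bond 3 stroke at J1
bond 4 stroke at Sf1

β4 stroke at Sf1  (Sf1 (Sf) sets flow on bond)
β2 stroke at I1  (I1 integral (f out))
β1 stroke at J3  (J3 flow already set via bond 2)
β0 stroke at J2  (only one effort-in slot at J2)
β3 stroke at J1  (closing 0-jn rule on J1)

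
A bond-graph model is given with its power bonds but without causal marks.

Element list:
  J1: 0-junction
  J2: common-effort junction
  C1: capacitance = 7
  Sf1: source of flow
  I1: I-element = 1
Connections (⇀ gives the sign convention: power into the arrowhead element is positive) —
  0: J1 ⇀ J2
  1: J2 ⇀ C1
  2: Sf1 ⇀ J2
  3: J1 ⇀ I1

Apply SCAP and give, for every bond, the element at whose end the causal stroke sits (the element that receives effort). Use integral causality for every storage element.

#0 →J1
#1 →J2
#2 →Sf1
#3 →I1

#2 stroke→Sf1  (source Sf1 imposes f)
#1 stroke→J2  (C1 outputs effort q/C1)
#0 stroke→J1  (J2: bond 1 brought effort, rest push out)
#3 stroke→I1  (J1 effort already set via bond 0)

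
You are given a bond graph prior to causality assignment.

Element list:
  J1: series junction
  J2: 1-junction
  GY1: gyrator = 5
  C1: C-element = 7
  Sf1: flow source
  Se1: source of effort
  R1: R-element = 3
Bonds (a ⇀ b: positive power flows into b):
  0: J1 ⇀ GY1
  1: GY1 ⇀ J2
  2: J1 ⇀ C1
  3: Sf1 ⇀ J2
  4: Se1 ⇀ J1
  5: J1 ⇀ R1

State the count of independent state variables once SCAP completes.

#3 |Sf1  (Sf1 fixes flow; stroke at Sf1)
#4 |J1  (Se1 fixes effort; stroke away)
#1 |J2  (1-jn J2 has f-setter on 3)
#0 |J1  (GY1: gyrator matches bond 1)
#2 |J1  (C1 integral (e out))
#5 |R1  (only one flow-in slot at J1)

1  (C1 all integral)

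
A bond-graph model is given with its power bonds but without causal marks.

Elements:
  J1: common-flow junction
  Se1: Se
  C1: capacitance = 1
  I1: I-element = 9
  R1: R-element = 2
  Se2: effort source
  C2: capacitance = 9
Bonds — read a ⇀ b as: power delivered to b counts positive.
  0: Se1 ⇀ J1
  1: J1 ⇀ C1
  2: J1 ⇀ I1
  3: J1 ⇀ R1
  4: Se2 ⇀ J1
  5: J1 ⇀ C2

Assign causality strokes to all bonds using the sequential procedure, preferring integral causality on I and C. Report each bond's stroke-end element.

#0 stroke at J1
#1 stroke at J1
#2 stroke at I1
#3 stroke at J1
#4 stroke at J1
#5 stroke at J1

#0 |J1  (Se1: effort source, stroke at far end)
#4 |J1  (Se2 fixes effort; stroke away)
#1 |J1  (C1 outputs effort q/C1)
#2 |I1  (I1 integral (f out))
#3 |J1  (common-f at J1 fixed by 2)
#5 |J1  (1-jn J1 has f-setter on 2)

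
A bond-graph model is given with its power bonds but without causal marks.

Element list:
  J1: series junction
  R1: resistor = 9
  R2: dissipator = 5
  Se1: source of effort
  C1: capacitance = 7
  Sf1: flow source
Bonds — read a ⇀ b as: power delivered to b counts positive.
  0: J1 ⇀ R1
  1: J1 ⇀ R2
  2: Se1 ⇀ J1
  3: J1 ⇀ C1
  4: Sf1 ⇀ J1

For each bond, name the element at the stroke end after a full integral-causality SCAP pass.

bond 0 |J1
bond 1 |J1
bond 2 |J1
bond 3 |J1
bond 4 |Sf1

b2 stroke at J1  (source Se1 imposes e)
b4 stroke at Sf1  (Sf1 (Sf) sets flow on bond)
b0 stroke at J1  (J1: bond 4 brought flow, rest push out)
b1 stroke at J1  (J1: bond 4 brought flow, rest push out)
b3 stroke at J1  (J1: bond 4 brought flow, rest push out)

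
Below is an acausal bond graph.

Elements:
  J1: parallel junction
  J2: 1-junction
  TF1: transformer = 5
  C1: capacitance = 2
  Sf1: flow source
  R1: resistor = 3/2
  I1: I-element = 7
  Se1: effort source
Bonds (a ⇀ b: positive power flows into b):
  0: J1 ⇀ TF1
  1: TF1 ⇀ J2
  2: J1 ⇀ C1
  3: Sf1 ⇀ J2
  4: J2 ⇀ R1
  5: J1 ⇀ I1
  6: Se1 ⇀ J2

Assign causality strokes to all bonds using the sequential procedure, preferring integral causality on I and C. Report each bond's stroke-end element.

β0 →TF1
β1 →J2
β2 →J1
β3 →Sf1
β4 →J2
β5 →I1
β6 →J2

β3 stroke at Sf1  (Sf1: flow source, stroke at near end)
β6 stroke at J2  (Se1 fixes effort; stroke away)
β1 stroke at J2  (common-f at J2 fixed by 3)
β4 stroke at J2  (1-jn J2 has f-setter on 3)
β0 stroke at TF1  (TF1 one-in-one-out from 1)
β2 stroke at J1  (prefer integral on C1)
β5 stroke at I1  (J1 effort already set via bond 2)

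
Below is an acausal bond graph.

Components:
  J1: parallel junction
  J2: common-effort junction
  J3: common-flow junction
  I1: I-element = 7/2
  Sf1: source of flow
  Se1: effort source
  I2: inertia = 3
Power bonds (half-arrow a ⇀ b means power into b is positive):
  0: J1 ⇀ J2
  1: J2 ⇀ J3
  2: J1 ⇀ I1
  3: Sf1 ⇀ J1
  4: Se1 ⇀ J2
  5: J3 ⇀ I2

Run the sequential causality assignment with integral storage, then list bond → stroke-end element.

b0 |J1
b1 |J3
b2 |I1
b3 |Sf1
b4 |J2
b5 |I2

β3 stroke→Sf1  (Sf1 fixes flow; stroke at Sf1)
β4 stroke→J2  (Se1 (Se) sets effort on bond)
β0 stroke→J1  (0-jn J2 has e-setter on 4)
β1 stroke→J3  (common-e at J2 fixed by 4)
β5 stroke→I2  (J3 needs exactly one f-in)
β2 stroke→I1  (common-e at J1 fixed by 0)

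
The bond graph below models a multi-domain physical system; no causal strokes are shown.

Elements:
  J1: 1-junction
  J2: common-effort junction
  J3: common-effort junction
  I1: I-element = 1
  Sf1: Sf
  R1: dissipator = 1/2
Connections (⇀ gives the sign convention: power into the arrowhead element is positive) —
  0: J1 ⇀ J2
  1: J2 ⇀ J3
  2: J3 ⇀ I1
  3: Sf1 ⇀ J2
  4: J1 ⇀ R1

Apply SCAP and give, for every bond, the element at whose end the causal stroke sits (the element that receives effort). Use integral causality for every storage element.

#0 stroke at J2
#1 stroke at J3
#2 stroke at I1
#3 stroke at Sf1
#4 stroke at J1

bond 3 |Sf1  (Sf1: flow source, stroke at near end)
bond 2 |I1  (I1 integral (f out))
bond 1 |J3  (closing 0-jn rule on J3)
bond 0 |J2  (J2 needs exactly one e-in)
bond 4 |J1  (1-jn J1 has f-setter on 0)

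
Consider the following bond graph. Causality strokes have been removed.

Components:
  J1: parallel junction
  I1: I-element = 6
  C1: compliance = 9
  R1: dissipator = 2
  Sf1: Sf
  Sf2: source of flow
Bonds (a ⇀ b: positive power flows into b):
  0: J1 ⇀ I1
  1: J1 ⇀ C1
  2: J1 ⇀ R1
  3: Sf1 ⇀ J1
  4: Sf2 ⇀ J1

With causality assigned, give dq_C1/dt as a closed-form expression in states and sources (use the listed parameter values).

dq_C1/dt = F_Sf1 + F_Sf2 - p_I1/6 - q_C1/18

#3 |Sf1  (Sf1 (Sf) sets flow on bond)
#4 |Sf2  (Sf2 (Sf) sets flow on bond)
#0 |I1  (prefer integral on I1)
#1 |J1  (C1 integral (e out))
#2 |R1  (common-e at J1 fixed by 1)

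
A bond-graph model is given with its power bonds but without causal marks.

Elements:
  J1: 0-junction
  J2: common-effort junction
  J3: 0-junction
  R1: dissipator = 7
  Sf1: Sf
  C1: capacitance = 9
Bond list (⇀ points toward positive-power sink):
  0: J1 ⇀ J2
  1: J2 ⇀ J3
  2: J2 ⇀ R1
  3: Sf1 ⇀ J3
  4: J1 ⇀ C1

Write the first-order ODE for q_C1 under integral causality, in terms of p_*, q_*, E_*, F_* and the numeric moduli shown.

β3 →Sf1  (Sf1: flow source, stroke at near end)
β1 →J3  (closing 0-jn rule on J3)
β4 →J1  (C1 outputs effort q/C1)
β0 →J2  (J1 effort already set via bond 4)
β2 →R1  (J2 effort already set via bond 0)

dq_C1/dt = F_Sf1 - q_C1/63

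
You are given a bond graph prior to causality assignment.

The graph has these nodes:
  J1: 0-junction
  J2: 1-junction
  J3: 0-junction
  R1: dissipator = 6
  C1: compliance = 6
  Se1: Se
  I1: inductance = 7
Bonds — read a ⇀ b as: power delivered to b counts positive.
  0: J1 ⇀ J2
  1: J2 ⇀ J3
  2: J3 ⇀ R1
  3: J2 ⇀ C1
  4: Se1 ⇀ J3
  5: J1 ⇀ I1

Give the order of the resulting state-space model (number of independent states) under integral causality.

2  (C1, I1 all integral)

bond 4 →J3  (source Se1 imposes e)
bond 1 →J2  (J3: bond 4 brought effort, rest push out)
bond 2 →R1  (common-e at J3 fixed by 4)
bond 3 →J2  (prefer integral on C1)
bond 0 →J1  (J2 needs exactly one f-in)
bond 5 →I1  (J1 effort already set via bond 0)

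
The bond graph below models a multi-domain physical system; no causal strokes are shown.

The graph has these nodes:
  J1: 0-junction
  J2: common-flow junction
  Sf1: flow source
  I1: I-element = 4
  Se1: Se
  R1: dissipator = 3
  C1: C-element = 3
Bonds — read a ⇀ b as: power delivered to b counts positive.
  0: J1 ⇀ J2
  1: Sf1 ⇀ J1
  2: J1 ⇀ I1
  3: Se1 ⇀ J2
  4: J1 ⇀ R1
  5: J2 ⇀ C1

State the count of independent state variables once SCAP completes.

b1 stroke at Sf1  (Sf1 (Sf) sets flow on bond)
b3 stroke at J2  (Se1: effort source, stroke at far end)
b2 stroke at I1  (I1 integral (f out))
b5 stroke at J2  (C1 integral (e out))
b0 stroke at J1  (J2 needs exactly one f-in)
b4 stroke at R1  (J1: bond 0 brought effort, rest push out)

2  (C1, I1 all integral)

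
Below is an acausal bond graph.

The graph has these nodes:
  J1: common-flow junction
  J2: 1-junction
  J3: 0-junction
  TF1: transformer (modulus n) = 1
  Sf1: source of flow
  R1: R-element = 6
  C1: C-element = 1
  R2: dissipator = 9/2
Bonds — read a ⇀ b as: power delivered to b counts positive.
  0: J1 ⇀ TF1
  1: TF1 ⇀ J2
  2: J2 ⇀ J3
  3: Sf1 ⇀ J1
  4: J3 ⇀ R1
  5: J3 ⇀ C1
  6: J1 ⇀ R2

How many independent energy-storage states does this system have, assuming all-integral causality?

β3 stroke at Sf1  (source Sf1 imposes f)
β0 stroke at J1  (J1: bond 3 brought flow, rest push out)
β6 stroke at J1  (J1 flow already set via bond 3)
β1 stroke at TF1  (TF1 one-in-one-out from 0)
β2 stroke at J2  (common-f at J2 fixed by 1)
β5 stroke at J3  (C1 integral (e out))
β4 stroke at R1  (common-e at J3 fixed by 5)

1  (C1 all integral)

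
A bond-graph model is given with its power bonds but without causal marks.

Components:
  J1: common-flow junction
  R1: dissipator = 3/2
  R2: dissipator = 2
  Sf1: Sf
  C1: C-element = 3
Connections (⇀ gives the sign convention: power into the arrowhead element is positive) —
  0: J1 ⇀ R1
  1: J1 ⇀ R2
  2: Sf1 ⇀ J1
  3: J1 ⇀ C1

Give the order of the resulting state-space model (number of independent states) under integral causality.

1  (C1 all integral)

β2 stroke at Sf1  (Sf1 (Sf) sets flow on bond)
β0 stroke at J1  (common-f at J1 fixed by 2)
β1 stroke at J1  (1-jn J1 has f-setter on 2)
β3 stroke at J1  (1-jn J1 has f-setter on 2)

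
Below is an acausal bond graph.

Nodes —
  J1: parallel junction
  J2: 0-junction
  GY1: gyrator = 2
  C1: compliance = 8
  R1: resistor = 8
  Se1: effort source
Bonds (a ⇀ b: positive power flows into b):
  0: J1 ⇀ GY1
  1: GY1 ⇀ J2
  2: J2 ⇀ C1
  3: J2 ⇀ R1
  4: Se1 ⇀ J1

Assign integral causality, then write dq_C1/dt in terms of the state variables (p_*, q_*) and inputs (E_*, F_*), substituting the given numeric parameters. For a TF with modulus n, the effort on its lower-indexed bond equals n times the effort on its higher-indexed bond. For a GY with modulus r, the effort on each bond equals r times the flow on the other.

β4 stroke→J1  (source Se1 imposes e)
β0 stroke→GY1  (J1 effort already set via bond 4)
β1 stroke→GY1  (through GY1, causality inverts; strokes same side of GY1)
β2 stroke→J2  (prefer integral on C1)
β3 stroke→R1  (0-jn J2 has e-setter on 2)

dq_C1/dt = E_Se1/2 - q_C1/64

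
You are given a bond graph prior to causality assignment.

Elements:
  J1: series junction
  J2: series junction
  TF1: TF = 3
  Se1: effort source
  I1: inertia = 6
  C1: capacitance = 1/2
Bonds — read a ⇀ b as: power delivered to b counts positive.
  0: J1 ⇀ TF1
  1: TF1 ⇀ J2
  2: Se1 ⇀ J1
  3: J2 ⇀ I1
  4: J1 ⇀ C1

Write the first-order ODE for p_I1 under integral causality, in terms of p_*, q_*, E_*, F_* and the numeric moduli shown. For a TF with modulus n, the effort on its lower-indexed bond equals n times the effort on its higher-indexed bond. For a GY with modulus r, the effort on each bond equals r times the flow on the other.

b2 |J1  (Se1: effort source, stroke at far end)
b3 |I1  (prefer integral on I1)
b1 |J2  (1-jn J2 has f-setter on 3)
b0 |TF1  (TF TF1: opposite of bond 1)
b4 |J1  (common-f at J1 fixed by 0)

dp_I1/dt = E_Se1/3 - 2*q_C1/3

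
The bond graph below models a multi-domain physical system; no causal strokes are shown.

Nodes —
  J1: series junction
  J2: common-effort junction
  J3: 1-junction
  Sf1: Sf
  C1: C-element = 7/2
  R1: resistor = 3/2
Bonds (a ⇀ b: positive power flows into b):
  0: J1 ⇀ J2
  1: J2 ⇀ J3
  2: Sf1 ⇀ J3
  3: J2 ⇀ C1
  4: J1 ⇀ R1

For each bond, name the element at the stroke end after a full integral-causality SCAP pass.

b0 stroke at J1
b1 stroke at J3
b2 stroke at Sf1
b3 stroke at J2
b4 stroke at R1

β2 stroke→Sf1  (Sf1: flow source, stroke at near end)
β1 stroke→J3  (1-jn J3 has f-setter on 2)
β3 stroke→J2  (C1 integral (e out))
β0 stroke→J1  (J2 effort already set via bond 3)
β4 stroke→R1  (only one flow-in slot at J1)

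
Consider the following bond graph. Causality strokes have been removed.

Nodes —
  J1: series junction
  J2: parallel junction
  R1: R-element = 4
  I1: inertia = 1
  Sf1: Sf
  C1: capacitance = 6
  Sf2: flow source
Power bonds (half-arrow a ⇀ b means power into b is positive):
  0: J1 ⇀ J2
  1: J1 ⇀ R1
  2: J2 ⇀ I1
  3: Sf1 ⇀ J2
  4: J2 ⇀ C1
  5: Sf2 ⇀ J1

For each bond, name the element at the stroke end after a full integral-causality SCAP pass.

b0 stroke→J1
b1 stroke→J1
b2 stroke→I1
b3 stroke→Sf1
b4 stroke→J2
b5 stroke→Sf2

bond 3 stroke→Sf1  (Sf1 fixes flow; stroke at Sf1)
bond 5 stroke→Sf2  (Sf2 fixes flow; stroke at Sf2)
bond 0 stroke→J1  (1-jn J1 has f-setter on 5)
bond 1 stroke→J1  (J1 flow already set via bond 5)
bond 2 stroke→I1  (I1 outputs flow p/I1)
bond 4 stroke→J2  (J2: last free bond brings effort in)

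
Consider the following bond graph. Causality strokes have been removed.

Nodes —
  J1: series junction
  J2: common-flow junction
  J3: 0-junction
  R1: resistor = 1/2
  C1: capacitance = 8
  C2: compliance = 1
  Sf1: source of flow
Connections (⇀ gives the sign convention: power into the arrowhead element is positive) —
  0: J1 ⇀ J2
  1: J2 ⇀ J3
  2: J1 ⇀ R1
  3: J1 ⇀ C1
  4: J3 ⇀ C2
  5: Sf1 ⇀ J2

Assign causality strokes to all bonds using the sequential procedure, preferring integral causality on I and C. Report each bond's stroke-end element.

β5 stroke→Sf1  (source Sf1 imposes f)
β0 stroke→J2  (J2: bond 5 brought flow, rest push out)
β1 stroke→J2  (J2: bond 5 brought flow, rest push out)
β4 stroke→J3  (J3: last free bond brings effort in)
β2 stroke→J1  (1-jn J1 has f-setter on 0)
β3 stroke→J1  (1-jn J1 has f-setter on 0)

#0 stroke at J2
#1 stroke at J2
#2 stroke at J1
#3 stroke at J1
#4 stroke at J3
#5 stroke at Sf1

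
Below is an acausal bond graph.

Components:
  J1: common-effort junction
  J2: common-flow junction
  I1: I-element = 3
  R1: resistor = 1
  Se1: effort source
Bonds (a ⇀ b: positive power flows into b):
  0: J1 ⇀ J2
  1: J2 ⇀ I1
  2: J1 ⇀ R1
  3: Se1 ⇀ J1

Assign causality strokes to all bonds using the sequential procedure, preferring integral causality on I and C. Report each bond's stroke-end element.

b0 stroke at J2
b1 stroke at I1
b2 stroke at R1
b3 stroke at J1

β3 stroke→J1  (source Se1 imposes e)
β0 stroke→J2  (0-jn J1 has e-setter on 3)
β2 stroke→R1  (0-jn J1 has e-setter on 3)
β1 stroke→I1  (J2 needs exactly one f-in)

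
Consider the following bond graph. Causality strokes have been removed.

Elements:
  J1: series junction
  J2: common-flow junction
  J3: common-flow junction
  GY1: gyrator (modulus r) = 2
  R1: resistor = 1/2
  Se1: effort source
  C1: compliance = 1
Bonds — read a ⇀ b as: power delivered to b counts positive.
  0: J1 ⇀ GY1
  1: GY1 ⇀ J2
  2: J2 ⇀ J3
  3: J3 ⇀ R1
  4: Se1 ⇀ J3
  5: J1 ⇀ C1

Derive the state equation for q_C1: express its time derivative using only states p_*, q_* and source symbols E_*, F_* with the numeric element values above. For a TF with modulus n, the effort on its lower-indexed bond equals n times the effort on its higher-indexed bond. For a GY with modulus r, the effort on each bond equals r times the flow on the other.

dq_C1/dt = -E_Se1/2 - q_C1/8

b4 stroke→J3  (Se1 fixes effort; stroke away)
b5 stroke→J1  (C1: C, integral causality)
b0 stroke→GY1  (closing 1-jn rule on J1)
b1 stroke→GY1  (GY1 both-in/both-out from 0)
b2 stroke→J2  (common-f at J2 fixed by 1)
b3 stroke→J3  (common-f at J3 fixed by 2)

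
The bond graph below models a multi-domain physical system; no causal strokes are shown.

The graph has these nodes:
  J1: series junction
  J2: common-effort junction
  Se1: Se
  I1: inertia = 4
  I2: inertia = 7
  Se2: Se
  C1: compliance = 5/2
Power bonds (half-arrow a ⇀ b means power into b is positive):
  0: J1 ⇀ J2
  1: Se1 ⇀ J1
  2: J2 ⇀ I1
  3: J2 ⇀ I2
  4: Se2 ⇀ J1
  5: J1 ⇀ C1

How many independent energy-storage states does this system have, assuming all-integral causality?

3  (C1, I1, I2 all integral)

bond 1 stroke→J1  (Se1 (Se) sets effort on bond)
bond 4 stroke→J1  (source Se2 imposes e)
bond 2 stroke→I1  (I1 outputs flow p/I1)
bond 3 stroke→I2  (I2 integral (f out))
bond 0 stroke→J2  (J2: last free bond brings effort in)
bond 5 stroke→J1  (1-jn J1 has f-setter on 0)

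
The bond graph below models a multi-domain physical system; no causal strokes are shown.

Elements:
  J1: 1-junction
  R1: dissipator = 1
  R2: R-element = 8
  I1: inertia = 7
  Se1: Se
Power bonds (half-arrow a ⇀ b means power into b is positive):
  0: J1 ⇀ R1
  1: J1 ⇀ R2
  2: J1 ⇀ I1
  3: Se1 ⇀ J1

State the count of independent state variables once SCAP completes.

1  (I1 all integral)

β3 stroke→J1  (Se1: effort source, stroke at far end)
β2 stroke→I1  (prefer integral on I1)
β0 stroke→J1  (J1 flow already set via bond 2)
β1 stroke→J1  (J1: bond 2 brought flow, rest push out)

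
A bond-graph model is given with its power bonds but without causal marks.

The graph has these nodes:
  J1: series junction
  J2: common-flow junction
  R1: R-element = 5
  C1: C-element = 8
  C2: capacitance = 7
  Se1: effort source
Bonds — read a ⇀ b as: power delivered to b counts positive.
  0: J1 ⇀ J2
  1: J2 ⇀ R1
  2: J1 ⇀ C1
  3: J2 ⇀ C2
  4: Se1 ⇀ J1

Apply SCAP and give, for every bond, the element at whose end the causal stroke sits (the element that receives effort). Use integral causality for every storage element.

b0 stroke→J2
b1 stroke→R1
b2 stroke→J1
b3 stroke→J2
b4 stroke→J1

b4 |J1  (Se1 fixes effort; stroke away)
b2 |J1  (C1 outputs effort q/C1)
b0 |J2  (closing 1-jn rule on J1)
b3 |J2  (prefer integral on C2)
b1 |R1  (closing 1-jn rule on J2)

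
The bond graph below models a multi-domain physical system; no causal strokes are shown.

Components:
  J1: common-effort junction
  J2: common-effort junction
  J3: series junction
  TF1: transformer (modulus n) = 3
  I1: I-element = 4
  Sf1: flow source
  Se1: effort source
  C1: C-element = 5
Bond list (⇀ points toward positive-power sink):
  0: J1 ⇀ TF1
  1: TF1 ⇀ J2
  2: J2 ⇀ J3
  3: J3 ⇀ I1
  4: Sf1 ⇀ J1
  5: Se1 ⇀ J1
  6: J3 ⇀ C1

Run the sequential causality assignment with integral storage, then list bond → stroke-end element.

#4 |Sf1  (Sf1: flow source, stroke at near end)
#5 |J1  (source Se1 imposes e)
#0 |TF1  (0-jn J1 has e-setter on 5)
#1 |J2  (TF1: transformer flips bond 0)
#2 |J3  (common-e at J2 fixed by 1)
#3 |I1  (prefer integral on I1)
#6 |J3  (J3 flow already set via bond 3)

β0 |TF1
β1 |J2
β2 |J3
β3 |I1
β4 |Sf1
β5 |J1
β6 |J3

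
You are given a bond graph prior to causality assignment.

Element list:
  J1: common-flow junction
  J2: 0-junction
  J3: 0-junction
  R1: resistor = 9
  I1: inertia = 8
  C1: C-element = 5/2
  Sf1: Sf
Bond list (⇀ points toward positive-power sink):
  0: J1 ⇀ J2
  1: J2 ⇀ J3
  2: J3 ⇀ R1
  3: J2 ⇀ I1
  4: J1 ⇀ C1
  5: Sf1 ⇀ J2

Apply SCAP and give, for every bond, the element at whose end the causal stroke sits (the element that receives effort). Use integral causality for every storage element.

#5 →Sf1  (source Sf1 imposes f)
#3 →I1  (I1 outputs flow p/I1)
#4 →J1  (C1 integral (e out))
#0 →J2  (J1: last free bond brings flow in)
#1 →J3  (J2 effort already set via bond 0)
#2 →R1  (common-e at J3 fixed by 1)

b0 →J2
b1 →J3
b2 →R1
b3 →I1
b4 →J1
b5 →Sf1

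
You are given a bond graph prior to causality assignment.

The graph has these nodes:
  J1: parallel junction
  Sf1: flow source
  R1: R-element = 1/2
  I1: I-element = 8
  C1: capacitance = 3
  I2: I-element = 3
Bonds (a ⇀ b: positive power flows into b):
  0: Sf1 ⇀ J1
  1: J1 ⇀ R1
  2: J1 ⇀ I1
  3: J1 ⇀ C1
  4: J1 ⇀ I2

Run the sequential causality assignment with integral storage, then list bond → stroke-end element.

bond 0 |Sf1
bond 1 |R1
bond 2 |I1
bond 3 |J1
bond 4 |I2

#0 stroke at Sf1  (Sf1: flow source, stroke at near end)
#2 stroke at I1  (I1 outputs flow p/I1)
#3 stroke at J1  (C1 integral (e out))
#1 stroke at R1  (J1 effort already set via bond 3)
#4 stroke at I2  (J1: bond 3 brought effort, rest push out)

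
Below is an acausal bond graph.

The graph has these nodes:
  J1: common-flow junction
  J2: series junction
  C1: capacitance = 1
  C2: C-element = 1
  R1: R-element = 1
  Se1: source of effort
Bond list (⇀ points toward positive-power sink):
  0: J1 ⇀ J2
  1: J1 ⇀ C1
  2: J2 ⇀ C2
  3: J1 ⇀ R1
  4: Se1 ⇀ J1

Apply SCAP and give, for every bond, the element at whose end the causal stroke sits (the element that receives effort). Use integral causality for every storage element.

b0 →J1
b1 →J1
b2 →J2
b3 →R1
b4 →J1

bond 4 →J1  (source Se1 imposes e)
bond 1 →J1  (C1 outputs effort q/C1)
bond 2 →J2  (C2: C, integral causality)
bond 0 →J1  (J2 needs exactly one f-in)
bond 3 →R1  (J1 needs exactly one f-in)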